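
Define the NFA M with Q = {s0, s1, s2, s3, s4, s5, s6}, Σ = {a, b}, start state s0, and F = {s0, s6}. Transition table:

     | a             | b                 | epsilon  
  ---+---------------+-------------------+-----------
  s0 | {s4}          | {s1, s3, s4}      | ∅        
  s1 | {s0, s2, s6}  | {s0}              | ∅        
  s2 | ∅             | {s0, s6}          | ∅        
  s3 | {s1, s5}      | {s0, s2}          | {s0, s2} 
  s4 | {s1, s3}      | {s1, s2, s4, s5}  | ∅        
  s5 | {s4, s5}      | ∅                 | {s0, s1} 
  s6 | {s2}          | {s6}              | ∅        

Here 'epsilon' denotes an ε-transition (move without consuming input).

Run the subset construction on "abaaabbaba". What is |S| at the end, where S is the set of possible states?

7

Start in {s0}.
Read 'a': s0→{s4}; now {s4}.
Read 'b': s4→{s1, s2, s4, s5}; union {s1, s2, s4, s5}; ε-closure = {s0, s1, s2, s4, s5}.
Read 'a': s0→{s4}, s1→{s0, s2, s6}, s2→∅, s4→{s1, s3}, s5→{s4, s5}; now {s0, s1, s2, s3, s4, s5, s6}.
Read 'a': s0→{s4}, s1→{s0, s2, s6}, s2→∅, s3→{s1, s5}, s4→{s1, s3}, s5→{s4, s5}, s6→{s2}; now {s0, s1, s2, s3, s4, s5, s6}.
Read 'a': s0→{s4}, s1→{s0, s2, s6}, s2→∅, s3→{s1, s5}, s4→{s1, s3}, s5→{s4, s5}, s6→{s2}; now {s0, s1, s2, s3, s4, s5, s6}.
Read 'b': s0→{s1, s3, s4}, s1→{s0}, s2→{s0, s6}, s3→{s0, s2}, s4→{s1, s2, s4, s5}, s5→∅, s6→{s6}; now {s0, s1, s2, s3, s4, s5, s6}.
Read 'b': s0→{s1, s3, s4}, s1→{s0}, s2→{s0, s6}, s3→{s0, s2}, s4→{s1, s2, s4, s5}, s5→∅, s6→{s6}; now {s0, s1, s2, s3, s4, s5, s6}.
Read 'a': s0→{s4}, s1→{s0, s2, s6}, s2→∅, s3→{s1, s5}, s4→{s1, s3}, s5→{s4, s5}, s6→{s2}; now {s0, s1, s2, s3, s4, s5, s6}.
Read 'b': s0→{s1, s3, s4}, s1→{s0}, s2→{s0, s6}, s3→{s0, s2}, s4→{s1, s2, s4, s5}, s5→∅, s6→{s6}; now {s0, s1, s2, s3, s4, s5, s6}.
Read 'a': s0→{s4}, s1→{s0, s2, s6}, s2→∅, s3→{s1, s5}, s4→{s1, s3}, s5→{s4, s5}, s6→{s2}; now {s0, s1, s2, s3, s4, s5, s6}.
That set has 7 states.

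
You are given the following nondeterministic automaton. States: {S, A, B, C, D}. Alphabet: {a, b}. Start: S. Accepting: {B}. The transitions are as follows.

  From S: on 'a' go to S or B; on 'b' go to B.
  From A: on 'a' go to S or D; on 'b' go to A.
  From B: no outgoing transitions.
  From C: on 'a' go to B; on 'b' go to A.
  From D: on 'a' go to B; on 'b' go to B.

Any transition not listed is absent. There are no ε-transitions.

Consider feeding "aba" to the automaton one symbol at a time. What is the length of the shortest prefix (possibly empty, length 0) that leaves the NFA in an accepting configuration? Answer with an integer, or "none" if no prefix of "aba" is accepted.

Start in {S}.
Read 'a': S→{S, B}; now {S, B}.
None of the earlier sets intersect F, but {S, B} does.

1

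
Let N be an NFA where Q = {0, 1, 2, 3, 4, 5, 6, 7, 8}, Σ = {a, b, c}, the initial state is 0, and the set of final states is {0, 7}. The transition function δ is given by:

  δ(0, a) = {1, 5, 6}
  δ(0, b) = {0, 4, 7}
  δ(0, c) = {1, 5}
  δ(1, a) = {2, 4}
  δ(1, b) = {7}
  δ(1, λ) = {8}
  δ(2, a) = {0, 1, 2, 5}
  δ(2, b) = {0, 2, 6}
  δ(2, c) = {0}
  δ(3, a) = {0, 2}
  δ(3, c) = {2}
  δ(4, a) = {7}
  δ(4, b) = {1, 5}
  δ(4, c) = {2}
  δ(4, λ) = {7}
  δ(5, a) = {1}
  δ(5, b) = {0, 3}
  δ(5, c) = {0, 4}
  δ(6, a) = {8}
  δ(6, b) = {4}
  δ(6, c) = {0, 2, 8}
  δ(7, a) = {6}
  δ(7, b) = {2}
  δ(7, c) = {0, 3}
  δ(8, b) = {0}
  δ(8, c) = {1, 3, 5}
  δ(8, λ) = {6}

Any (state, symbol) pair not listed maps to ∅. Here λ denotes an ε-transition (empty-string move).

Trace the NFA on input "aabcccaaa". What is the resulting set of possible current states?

Start in {0}.
Read 'a': {0} → {1, 5, 6, 8}.
Read 'a': {1, 5, 6, 8} → {1, 2, 4, 6, 7, 8}.
Read 'b': {1, 2, 4, 6, 7, 8} → {0, 1, 2, 4, 5, 6, 7, 8}.
Read 'c': {0, 1, 2, 4, 5, 6, 7, 8} → {0, 1, 2, 3, 4, 5, 6, 7, 8}.
Read 'c': {0, 1, 2, 3, 4, 5, 6, 7, 8} → {0, 1, 2, 3, 4, 5, 6, 7, 8}.
Read 'c': {0, 1, 2, 3, 4, 5, 6, 7, 8} → {0, 1, 2, 3, 4, 5, 6, 7, 8}.
Read 'a': {0, 1, 2, 3, 4, 5, 6, 7, 8} → {0, 1, 2, 4, 5, 6, 7, 8}.
Read 'a': {0, 1, 2, 4, 5, 6, 7, 8} → {0, 1, 2, 4, 5, 6, 7, 8}.
Read 'a': {0, 1, 2, 4, 5, 6, 7, 8} → {0, 1, 2, 4, 5, 6, 7, 8}.

{0, 1, 2, 4, 5, 6, 7, 8}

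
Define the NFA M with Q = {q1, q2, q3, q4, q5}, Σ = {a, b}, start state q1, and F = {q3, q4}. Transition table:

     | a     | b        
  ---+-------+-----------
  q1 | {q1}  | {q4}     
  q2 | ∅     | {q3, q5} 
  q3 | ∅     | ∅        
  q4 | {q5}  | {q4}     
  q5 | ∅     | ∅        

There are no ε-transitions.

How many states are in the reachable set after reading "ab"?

1

Start in {q1}.
Read 'a': {q1} → {q1}.
Read 'b': {q1} → {q4}.
That set has 1 state.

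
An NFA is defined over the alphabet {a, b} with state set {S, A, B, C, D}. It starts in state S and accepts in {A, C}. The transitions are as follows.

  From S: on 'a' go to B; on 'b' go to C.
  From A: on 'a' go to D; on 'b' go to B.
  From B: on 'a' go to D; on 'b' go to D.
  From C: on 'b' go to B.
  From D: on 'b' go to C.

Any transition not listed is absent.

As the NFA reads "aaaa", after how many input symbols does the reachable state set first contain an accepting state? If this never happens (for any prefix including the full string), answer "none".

none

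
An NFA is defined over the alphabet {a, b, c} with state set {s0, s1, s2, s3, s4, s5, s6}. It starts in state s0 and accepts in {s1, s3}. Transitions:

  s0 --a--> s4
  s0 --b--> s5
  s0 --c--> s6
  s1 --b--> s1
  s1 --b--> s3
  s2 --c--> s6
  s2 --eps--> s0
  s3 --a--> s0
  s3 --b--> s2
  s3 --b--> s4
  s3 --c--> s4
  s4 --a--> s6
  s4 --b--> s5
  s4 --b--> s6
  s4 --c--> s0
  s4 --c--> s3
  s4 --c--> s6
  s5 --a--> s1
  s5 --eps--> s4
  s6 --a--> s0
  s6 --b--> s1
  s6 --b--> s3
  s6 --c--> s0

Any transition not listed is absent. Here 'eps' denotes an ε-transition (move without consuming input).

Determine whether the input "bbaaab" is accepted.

Start in {s0}.
Read 'b': s0→{s5}; union {s5}; ε-closure = {s4, s5}.
Read 'b': s4→{s5, s6}, s5→∅; union {s5, s6}; ε-closure = {s4, s5, s6}.
Read 'a': s4→{s6}, s5→{s1}, s6→{s0}; now {s0, s1, s6}.
Read 'a': s0→{s4}, s1→∅, s6→{s0}; now {s0, s4}.
Read 'a': s0→{s4}, s4→{s6}; now {s4, s6}.
Read 'b': s4→{s5, s6}, s6→{s1, s3}; union {s1, s3, s5, s6}; ε-closure = {s1, s3, s4, s5, s6}.
The final set {s1, s3, s4, s5, s6} contains the accepting states s1, s3.

Yes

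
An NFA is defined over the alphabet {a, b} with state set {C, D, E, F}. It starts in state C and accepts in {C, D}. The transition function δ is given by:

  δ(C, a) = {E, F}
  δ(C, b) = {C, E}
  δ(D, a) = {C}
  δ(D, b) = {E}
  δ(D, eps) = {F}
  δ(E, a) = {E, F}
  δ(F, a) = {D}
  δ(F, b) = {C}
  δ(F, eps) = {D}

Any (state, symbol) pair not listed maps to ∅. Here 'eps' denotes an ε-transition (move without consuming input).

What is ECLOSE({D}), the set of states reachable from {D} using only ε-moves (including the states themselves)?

Begin with {D}.
ε-move D → F; add F.

{D, F}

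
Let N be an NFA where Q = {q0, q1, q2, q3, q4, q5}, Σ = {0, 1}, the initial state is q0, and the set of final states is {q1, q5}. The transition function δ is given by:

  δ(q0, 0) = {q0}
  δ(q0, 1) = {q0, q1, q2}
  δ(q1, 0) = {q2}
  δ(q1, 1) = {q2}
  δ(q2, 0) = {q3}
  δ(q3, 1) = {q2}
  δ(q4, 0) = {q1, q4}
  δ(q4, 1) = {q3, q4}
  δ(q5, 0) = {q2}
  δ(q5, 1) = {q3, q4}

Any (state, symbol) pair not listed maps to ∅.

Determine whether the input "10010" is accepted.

No

Start in {q0}.
Read '1': q0→{q0, q1, q2}; now {q0, q1, q2}.
Read '0': q0→{q0}, q1→{q2}, q2→{q3}; now {q0, q2, q3}.
Read '0': q0→{q0}, q2→{q3}, q3→∅; now {q0, q3}.
Read '1': q0→{q0, q1, q2}, q3→{q2}; now {q0, q1, q2}.
Read '0': q0→{q0}, q1→{q2}, q2→{q3}; now {q0, q2, q3}.
The final set {q0, q2, q3} contains no accepting state.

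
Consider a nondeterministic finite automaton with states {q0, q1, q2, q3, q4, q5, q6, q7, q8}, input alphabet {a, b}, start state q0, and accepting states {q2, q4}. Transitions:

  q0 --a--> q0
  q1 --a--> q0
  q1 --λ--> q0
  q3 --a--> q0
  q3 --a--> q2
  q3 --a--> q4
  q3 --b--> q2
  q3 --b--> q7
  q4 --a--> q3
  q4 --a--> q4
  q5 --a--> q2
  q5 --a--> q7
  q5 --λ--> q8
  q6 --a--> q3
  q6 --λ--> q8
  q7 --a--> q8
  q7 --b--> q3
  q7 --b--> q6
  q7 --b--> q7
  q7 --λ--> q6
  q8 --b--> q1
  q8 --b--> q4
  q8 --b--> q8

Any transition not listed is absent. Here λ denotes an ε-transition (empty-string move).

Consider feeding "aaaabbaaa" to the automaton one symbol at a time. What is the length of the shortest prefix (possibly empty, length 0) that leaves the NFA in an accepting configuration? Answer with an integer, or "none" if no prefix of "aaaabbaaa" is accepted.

none

Start in {q0}.
Read 'a': {q0} → {q0}.
Read 'a': {q0} → {q0}.
Read 'a': {q0} → {q0}.
Read 'a': {q0} → {q0}.
Read 'b': {q0} → ∅.
The set is empty and remains empty for the remaining 4 symbols.
No reachable set along the way intersects F.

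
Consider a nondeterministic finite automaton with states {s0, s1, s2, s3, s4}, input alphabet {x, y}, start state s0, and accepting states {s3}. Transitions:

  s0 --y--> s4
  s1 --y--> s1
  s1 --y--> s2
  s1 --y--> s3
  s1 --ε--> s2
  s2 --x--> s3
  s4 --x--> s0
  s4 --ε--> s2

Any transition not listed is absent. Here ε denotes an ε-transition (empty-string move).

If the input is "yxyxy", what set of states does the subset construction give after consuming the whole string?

{s2, s4}

Start in {s0}.
Read 'y': s0→{s4}; union {s4}; ε-closure = {s2, s4}.
Read 'x': s2→{s3}, s4→{s0}; now {s0, s3}.
Read 'y': s0→{s4}, s3→∅; union {s4}; ε-closure = {s2, s4}.
Read 'x': s2→{s3}, s4→{s0}; now {s0, s3}.
Read 'y': s0→{s4}, s3→∅; union {s4}; ε-closure = {s2, s4}.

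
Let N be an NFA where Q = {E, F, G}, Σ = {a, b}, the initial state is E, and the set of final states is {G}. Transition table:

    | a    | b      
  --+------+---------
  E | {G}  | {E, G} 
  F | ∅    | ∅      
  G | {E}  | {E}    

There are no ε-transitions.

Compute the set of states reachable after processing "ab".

{E}

Start in {E}.
Read 'a': E→{G}; now {G}.
Read 'b': G→{E}; now {E}.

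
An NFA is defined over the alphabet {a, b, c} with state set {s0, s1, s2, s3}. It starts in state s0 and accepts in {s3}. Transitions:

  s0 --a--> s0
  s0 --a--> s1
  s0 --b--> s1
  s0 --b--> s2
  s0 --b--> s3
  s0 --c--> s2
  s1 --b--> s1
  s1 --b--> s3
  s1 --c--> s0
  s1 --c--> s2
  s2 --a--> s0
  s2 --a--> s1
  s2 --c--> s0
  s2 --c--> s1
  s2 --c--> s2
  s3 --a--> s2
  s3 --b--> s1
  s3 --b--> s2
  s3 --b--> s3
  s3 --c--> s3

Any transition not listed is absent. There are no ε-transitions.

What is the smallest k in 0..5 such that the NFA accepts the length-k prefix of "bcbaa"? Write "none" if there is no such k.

1

Start in {s0}.
Read 'b': {s0} → {s1, s2, s3}.
None of the earlier sets intersect F, but {s1, s2, s3} does.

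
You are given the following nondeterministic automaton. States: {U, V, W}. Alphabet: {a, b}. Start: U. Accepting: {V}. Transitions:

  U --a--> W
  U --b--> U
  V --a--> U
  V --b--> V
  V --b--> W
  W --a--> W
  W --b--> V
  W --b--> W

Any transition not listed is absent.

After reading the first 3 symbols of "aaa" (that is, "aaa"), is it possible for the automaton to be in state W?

Start in {U}.
Read 'a': U→{W}; now {W}.
Read 'a': W→{W}; now {W}.
Read 'a': W→{W}; now {W}.
State W is in {W}.

Yes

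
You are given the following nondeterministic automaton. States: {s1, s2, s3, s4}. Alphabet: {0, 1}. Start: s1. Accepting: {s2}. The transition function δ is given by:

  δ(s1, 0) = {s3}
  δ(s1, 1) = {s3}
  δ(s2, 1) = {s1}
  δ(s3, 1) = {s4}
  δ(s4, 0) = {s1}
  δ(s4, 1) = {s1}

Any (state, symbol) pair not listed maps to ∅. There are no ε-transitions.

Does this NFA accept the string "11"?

No

Start in {s1}.
Read '1': {s1} → {s3}.
Read '1': {s3} → {s4}.
The final set {s4} contains no accepting state.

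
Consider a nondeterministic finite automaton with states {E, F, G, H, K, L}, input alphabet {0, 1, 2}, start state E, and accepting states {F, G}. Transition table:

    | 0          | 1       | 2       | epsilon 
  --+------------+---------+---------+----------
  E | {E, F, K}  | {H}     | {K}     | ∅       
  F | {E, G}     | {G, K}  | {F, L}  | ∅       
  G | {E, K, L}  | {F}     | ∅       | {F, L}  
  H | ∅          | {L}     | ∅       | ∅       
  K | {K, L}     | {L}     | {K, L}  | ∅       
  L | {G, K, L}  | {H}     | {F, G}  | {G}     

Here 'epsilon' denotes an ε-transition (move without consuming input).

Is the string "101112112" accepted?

No

Start in {E}.
Read '1': E→{H}; now {H}.
Read '0': H→∅; now ∅.
The set is empty and remains empty for the remaining 7 symbols.
The final set ∅ contains no accepting state.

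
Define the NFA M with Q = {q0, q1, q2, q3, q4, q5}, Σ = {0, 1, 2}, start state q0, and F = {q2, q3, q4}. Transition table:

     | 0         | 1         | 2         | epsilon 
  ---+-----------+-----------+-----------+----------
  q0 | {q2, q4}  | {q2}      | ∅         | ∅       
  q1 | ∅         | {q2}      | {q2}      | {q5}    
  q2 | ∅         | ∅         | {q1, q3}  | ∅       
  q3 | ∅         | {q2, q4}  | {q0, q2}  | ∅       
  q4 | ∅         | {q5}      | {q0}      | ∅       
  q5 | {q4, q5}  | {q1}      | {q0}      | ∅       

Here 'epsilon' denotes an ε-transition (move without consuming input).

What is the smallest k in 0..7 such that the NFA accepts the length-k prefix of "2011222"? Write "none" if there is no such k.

none

Start in {q0}.
Read '2': q0→∅; now ∅.
The set is empty and remains empty for the remaining 6 symbols.
No reachable set along the way intersects F.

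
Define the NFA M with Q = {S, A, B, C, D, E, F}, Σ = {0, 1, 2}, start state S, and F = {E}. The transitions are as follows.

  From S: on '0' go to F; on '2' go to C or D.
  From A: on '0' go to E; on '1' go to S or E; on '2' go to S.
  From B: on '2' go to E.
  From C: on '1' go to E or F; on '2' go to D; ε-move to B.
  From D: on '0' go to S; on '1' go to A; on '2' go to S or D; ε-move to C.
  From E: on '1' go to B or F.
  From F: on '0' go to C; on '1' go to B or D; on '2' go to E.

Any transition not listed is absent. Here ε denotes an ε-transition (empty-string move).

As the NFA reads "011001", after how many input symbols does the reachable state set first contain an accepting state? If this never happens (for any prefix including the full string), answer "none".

3

Start in {S}.
Read '0': {S} → {F}.
Read '1': {F} → {B, C, D}.
Read '1': {B, C, D} → {A, E, F}.
None of the earlier sets intersect F, but {A, E, F} does.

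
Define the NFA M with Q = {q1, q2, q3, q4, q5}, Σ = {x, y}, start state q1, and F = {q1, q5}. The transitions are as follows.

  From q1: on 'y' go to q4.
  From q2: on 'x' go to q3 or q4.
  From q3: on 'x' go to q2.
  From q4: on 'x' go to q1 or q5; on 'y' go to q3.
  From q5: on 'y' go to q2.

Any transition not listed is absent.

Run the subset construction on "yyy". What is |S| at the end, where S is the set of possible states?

Start in {q1}.
Read 'y': q1→{q4}; now {q4}.
Read 'y': q4→{q3}; now {q3}.
Read 'y': q3→∅; now ∅.
That set has 0 states.

0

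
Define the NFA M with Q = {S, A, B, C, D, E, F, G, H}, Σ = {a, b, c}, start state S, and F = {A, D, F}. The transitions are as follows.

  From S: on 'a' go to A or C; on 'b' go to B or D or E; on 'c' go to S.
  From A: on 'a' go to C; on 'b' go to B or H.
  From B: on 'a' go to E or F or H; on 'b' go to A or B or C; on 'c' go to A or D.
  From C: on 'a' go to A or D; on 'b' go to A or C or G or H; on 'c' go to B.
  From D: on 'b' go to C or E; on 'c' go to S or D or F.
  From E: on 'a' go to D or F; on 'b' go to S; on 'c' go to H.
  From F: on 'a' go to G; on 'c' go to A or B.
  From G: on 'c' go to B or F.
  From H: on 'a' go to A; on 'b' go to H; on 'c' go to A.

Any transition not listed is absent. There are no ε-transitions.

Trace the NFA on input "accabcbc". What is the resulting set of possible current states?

{A, B, D}

Start in {S}.
Read 'a': {S} → {A, C}.
Read 'c': {A, C} → {B}.
Read 'c': {B} → {A, D}.
Read 'a': {A, D} → {C}.
Read 'b': {C} → {A, C, G, H}.
Read 'c': {A, C, G, H} → {A, B, F}.
Read 'b': {A, B, F} → {A, B, C, H}.
Read 'c': {A, B, C, H} → {A, B, D}.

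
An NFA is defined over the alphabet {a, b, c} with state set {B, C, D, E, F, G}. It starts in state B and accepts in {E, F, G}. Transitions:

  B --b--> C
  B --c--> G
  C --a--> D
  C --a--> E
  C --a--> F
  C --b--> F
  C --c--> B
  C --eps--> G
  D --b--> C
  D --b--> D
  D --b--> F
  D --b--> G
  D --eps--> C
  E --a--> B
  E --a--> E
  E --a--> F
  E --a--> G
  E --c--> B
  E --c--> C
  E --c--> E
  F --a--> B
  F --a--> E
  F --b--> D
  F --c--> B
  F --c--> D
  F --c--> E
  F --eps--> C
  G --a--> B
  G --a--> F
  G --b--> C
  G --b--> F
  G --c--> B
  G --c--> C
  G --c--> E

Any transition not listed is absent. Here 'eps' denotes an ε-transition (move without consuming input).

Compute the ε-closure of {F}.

Begin with {F}.
ε-move F → C; add C.
ε-move C → G; add G.

{C, F, G}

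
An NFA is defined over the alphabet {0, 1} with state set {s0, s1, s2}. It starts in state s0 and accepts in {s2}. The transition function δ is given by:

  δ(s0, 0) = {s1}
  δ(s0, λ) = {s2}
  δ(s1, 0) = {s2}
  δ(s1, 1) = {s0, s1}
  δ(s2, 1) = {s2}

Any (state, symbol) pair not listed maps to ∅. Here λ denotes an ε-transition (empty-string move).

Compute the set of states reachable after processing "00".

{s2}

Start: ε-closure({s0}) = {s0, s2}.
Read '0': s0→{s1}, s2→∅; now {s1}.
Read '0': s1→{s2}; now {s2}.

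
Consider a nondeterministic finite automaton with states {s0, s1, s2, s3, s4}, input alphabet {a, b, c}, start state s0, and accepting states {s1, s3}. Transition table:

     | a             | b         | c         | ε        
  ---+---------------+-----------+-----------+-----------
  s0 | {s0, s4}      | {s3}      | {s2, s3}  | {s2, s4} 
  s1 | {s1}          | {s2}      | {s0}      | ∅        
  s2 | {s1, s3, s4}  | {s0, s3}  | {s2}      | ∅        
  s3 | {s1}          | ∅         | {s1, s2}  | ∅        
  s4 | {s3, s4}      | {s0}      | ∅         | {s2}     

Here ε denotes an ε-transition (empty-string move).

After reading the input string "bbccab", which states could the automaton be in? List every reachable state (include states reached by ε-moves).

Start: ε-closure({s0}) = {s0, s2, s4}.
Read 'b': s0→{s3}, s2→{s0, s3}, s4→{s0}; union {s0, s3}; ε-closure = {s0, s2, s3, s4}.
Read 'b': s0→{s3}, s2→{s0, s3}, s3→∅, s4→{s0}; union {s0, s3}; ε-closure = {s0, s2, s3, s4}.
Read 'c': s0→{s2, s3}, s2→{s2}, s3→{s1, s2}, s4→∅; now {s1, s2, s3}.
Read 'c': s1→{s0}, s2→{s2}, s3→{s1, s2}; union {s0, s1, s2}; ε-closure = {s0, s1, s2, s4}.
Read 'a': s0→{s0, s4}, s1→{s1}, s2→{s1, s3, s4}, s4→{s3, s4}; union {s0, s1, s3, s4}; ε-closure = {s0, s1, s2, s3, s4}.
Read 'b': s0→{s3}, s1→{s2}, s2→{s0, s3}, s3→∅, s4→{s0}; union {s0, s2, s3}; ε-closure = {s0, s2, s3, s4}.

{s0, s2, s3, s4}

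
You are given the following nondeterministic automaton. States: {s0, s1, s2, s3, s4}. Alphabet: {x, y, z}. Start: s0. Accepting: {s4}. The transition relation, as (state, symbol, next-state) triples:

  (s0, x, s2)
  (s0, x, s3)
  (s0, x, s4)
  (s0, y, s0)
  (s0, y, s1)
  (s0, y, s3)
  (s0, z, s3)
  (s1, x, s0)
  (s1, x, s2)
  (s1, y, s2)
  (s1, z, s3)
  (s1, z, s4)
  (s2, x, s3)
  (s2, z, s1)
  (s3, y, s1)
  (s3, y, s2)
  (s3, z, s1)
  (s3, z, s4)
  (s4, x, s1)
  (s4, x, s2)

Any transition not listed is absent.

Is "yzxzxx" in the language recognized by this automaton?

Yes

Start in {s0}.
Read 'y': s0→{s0, s1, s3}; now {s0, s1, s3}.
Read 'z': s0→{s3}, s1→{s3, s4}, s3→{s1, s4}; now {s1, s3, s4}.
Read 'x': s1→{s0, s2}, s3→∅, s4→{s1, s2}; now {s0, s1, s2}.
Read 'z': s0→{s3}, s1→{s3, s4}, s2→{s1}; now {s1, s3, s4}.
Read 'x': s1→{s0, s2}, s3→∅, s4→{s1, s2}; now {s0, s1, s2}.
Read 'x': s0→{s2, s3, s4}, s1→{s0, s2}, s2→{s3}; now {s0, s2, s3, s4}.
The final set {s0, s2, s3, s4} contains the accepting state s4.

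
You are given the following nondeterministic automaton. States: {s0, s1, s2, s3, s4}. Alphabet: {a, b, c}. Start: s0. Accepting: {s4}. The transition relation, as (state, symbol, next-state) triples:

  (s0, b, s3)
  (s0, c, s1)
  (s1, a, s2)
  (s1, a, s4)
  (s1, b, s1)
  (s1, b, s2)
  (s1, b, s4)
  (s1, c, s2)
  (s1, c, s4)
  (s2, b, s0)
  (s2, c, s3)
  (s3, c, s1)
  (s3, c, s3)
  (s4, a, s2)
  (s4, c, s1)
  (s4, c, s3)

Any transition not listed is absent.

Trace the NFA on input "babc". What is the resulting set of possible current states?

Start in {s0}.
Read 'b': {s0} → {s3}.
Read 'a': {s3} → ∅.
The set is empty and remains empty for the remaining 2 symbols.

∅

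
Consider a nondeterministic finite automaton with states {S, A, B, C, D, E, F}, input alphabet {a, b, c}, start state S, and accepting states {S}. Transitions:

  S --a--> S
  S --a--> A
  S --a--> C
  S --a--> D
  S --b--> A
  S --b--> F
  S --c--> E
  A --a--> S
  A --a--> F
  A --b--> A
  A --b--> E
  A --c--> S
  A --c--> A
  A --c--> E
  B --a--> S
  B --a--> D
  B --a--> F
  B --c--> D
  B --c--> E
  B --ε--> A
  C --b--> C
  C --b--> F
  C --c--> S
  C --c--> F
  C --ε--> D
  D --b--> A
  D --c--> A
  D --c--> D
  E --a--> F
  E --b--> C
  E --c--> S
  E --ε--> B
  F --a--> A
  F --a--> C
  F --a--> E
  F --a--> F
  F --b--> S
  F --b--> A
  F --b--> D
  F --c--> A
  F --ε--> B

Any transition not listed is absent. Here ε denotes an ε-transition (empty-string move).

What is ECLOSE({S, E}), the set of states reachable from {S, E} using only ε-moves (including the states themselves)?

{S, A, B, E}

Begin with {S, E}.
ε-move E → B; add B.
ε-move B → A; add A.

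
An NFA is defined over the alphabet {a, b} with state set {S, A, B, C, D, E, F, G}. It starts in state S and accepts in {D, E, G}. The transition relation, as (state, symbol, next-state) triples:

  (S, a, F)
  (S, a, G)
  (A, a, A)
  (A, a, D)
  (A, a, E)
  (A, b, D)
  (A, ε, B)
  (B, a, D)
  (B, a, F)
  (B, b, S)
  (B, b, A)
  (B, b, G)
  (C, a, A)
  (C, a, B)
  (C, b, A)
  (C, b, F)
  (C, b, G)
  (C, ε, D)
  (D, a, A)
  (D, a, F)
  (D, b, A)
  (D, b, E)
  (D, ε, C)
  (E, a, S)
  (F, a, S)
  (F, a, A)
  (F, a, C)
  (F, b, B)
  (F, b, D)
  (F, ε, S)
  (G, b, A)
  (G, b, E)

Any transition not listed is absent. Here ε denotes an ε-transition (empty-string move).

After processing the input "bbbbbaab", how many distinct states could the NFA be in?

Start in {S}.
Read 'b': S→∅; now ∅.
The set is empty and remains empty for the remaining 7 symbols.
That set has 0 states.

0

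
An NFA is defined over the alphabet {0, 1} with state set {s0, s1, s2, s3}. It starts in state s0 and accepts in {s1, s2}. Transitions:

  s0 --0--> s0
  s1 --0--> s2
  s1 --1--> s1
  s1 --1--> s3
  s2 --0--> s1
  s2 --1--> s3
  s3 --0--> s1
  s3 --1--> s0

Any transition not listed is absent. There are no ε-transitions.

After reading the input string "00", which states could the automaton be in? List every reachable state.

Start in {s0}.
Read '0': {s0} → {s0}.
Read '0': {s0} → {s0}.

{s0}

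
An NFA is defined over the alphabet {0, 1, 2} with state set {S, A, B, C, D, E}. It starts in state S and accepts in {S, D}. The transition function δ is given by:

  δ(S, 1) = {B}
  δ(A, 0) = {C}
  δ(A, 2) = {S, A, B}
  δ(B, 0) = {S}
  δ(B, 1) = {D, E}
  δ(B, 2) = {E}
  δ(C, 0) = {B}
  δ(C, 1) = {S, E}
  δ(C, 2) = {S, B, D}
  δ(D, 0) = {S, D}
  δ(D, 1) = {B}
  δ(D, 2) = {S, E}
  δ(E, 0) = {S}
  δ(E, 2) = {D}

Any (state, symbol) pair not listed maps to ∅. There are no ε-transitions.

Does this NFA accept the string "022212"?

Start in {S}.
Read '0': S→∅; now ∅.
The set is empty and remains empty for the remaining 5 symbols.
The final set ∅ contains no accepting state.

No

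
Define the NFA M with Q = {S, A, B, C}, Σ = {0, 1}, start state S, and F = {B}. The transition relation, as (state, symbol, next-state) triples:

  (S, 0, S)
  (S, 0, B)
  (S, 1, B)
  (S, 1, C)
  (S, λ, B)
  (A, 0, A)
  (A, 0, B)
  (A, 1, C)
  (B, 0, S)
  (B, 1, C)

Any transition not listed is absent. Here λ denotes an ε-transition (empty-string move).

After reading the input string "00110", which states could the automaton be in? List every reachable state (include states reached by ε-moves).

∅

Start: ε-closure({S}) = {S, B}.
Read '0': S→{S, B}, B→{S}; now {S, B}.
Read '0': S→{S, B}, B→{S}; now {S, B}.
Read '1': S→{B, C}, B→{C}; now {B, C}.
Read '1': B→{C}, C→∅; now {C}.
Read '0': C→∅; now ∅.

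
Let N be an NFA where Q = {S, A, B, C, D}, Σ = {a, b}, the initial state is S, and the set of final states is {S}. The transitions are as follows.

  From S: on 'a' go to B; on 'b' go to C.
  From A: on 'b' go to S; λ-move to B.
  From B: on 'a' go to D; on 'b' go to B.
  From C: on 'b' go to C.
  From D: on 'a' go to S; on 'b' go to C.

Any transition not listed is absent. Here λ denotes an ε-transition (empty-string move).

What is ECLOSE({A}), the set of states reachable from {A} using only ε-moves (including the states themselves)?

Begin with {A}.
ε-move A → B; add B.

{A, B}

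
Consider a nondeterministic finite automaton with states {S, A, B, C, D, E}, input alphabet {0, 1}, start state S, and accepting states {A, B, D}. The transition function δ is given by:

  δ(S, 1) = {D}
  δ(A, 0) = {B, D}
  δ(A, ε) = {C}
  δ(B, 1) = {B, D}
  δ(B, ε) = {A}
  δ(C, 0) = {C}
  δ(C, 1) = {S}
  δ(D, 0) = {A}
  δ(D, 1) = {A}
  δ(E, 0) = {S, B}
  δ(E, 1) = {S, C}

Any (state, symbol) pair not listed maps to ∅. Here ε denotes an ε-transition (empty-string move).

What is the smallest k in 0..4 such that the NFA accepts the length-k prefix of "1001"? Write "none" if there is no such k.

Start in {S}.
Read '1': S→{D}; now {D}.
None of the earlier sets intersect F, but {D} does.

1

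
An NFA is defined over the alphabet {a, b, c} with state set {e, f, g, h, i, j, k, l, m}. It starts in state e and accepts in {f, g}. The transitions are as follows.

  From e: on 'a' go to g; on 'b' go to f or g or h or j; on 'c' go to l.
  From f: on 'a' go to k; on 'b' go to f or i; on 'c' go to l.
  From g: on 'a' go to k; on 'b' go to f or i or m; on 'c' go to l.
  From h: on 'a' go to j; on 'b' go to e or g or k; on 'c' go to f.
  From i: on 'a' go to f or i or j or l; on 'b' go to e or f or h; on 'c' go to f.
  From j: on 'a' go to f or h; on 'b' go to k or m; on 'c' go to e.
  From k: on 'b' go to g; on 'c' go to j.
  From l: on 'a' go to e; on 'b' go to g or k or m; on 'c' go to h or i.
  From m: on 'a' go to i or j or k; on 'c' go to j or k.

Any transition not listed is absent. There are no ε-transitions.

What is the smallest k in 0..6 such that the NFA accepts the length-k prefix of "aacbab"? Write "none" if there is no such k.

Start in {e}.
Read 'a': e→{g}; now {g}.
None of the earlier sets intersect F, but {g} does.

1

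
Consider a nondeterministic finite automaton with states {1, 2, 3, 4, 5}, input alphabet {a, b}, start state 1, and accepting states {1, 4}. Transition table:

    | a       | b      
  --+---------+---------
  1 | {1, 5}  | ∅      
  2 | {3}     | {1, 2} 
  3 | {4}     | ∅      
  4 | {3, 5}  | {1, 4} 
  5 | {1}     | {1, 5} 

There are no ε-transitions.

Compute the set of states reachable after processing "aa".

Start in {1}.
Read 'a': {1} → {1, 5}.
Read 'a': {1, 5} → {1, 5}.

{1, 5}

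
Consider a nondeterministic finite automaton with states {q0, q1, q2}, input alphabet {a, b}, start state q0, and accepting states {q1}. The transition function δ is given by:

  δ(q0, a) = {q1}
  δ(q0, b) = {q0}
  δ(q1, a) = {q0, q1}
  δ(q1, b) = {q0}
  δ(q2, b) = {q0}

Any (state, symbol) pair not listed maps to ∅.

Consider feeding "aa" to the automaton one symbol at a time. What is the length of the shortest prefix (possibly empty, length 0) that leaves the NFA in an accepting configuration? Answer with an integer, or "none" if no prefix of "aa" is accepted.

1

Start in {q0}.
Read 'a': {q0} → {q1}.
None of the earlier sets intersect F, but {q1} does.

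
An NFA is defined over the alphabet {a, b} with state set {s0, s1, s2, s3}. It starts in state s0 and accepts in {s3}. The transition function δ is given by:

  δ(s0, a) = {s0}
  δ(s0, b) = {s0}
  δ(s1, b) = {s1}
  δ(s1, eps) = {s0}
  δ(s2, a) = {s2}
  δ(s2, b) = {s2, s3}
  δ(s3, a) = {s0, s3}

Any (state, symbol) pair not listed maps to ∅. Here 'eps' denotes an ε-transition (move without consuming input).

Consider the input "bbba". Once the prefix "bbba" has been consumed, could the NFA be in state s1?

No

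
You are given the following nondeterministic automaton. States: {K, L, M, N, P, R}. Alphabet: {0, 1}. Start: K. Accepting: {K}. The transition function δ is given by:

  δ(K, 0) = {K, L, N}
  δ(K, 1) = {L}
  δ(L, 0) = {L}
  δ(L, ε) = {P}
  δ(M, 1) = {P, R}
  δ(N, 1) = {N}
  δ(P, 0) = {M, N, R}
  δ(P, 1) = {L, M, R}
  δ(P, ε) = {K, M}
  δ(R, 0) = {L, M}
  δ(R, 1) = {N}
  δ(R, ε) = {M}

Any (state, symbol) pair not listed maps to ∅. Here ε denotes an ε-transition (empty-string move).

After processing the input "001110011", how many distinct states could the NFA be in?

Start in {K}.
Read '0': K→{K, L, N}; union {K, L, N}; ε-closure = {K, L, M, N, P}.
Read '0': K→{K, L, N}, L→{L}, M→∅, N→∅, P→{M, N, R}; union {K, L, M, N, R}; ε-closure = {K, L, M, N, P, R}.
Read '1': K→{L}, L→∅, M→{P, R}, N→{N}, P→{L, M, R}, R→{N}; union {L, M, N, P, R}; ε-closure = {K, L, M, N, P, R}.
Read '1': K→{L}, L→∅, M→{P, R}, N→{N}, P→{L, M, R}, R→{N}; union {L, M, N, P, R}; ε-closure = {K, L, M, N, P, R}.
Read '1': K→{L}, L→∅, M→{P, R}, N→{N}, P→{L, M, R}, R→{N}; union {L, M, N, P, R}; ε-closure = {K, L, M, N, P, R}.
Read '0': K→{K, L, N}, L→{L}, M→∅, N→∅, P→{M, N, R}, R→{L, M}; union {K, L, M, N, R}; ε-closure = {K, L, M, N, P, R}.
Read '0': K→{K, L, N}, L→{L}, M→∅, N→∅, P→{M, N, R}, R→{L, M}; union {K, L, M, N, R}; ε-closure = {K, L, M, N, P, R}.
Read '1': K→{L}, L→∅, M→{P, R}, N→{N}, P→{L, M, R}, R→{N}; union {L, M, N, P, R}; ε-closure = {K, L, M, N, P, R}.
Read '1': K→{L}, L→∅, M→{P, R}, N→{N}, P→{L, M, R}, R→{N}; union {L, M, N, P, R}; ε-closure = {K, L, M, N, P, R}.
That set has 6 states.

6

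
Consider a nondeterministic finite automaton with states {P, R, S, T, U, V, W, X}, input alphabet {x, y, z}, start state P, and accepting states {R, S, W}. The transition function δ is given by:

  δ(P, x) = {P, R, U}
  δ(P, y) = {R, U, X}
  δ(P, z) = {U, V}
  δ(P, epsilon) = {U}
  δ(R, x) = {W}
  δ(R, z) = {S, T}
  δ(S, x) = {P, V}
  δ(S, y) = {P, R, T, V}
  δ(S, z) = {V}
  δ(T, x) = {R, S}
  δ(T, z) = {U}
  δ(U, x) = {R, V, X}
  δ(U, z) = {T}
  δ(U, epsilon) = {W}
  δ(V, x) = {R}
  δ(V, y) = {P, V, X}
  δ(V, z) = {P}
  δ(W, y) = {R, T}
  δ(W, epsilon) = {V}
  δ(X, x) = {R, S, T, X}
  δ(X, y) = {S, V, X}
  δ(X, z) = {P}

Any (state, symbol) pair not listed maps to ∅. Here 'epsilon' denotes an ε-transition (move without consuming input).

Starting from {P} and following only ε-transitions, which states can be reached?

{P, U, V, W}

Begin with {P}.
ε-move P → U; add U.
ε-move U → W; add W.
ε-move W → V; add V.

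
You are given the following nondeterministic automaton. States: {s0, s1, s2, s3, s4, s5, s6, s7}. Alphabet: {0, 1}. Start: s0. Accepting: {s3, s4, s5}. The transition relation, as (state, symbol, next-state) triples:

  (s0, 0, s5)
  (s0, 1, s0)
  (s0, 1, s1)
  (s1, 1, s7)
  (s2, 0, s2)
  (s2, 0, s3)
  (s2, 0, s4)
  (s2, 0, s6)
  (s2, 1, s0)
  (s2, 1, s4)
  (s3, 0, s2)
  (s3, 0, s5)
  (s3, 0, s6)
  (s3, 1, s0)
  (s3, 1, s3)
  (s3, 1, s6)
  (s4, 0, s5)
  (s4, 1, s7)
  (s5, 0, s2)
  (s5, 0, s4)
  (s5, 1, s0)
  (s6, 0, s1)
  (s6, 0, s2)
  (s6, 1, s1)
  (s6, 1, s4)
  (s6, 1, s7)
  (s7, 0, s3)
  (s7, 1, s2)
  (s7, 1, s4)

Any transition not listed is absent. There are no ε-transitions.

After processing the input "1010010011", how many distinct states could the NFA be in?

5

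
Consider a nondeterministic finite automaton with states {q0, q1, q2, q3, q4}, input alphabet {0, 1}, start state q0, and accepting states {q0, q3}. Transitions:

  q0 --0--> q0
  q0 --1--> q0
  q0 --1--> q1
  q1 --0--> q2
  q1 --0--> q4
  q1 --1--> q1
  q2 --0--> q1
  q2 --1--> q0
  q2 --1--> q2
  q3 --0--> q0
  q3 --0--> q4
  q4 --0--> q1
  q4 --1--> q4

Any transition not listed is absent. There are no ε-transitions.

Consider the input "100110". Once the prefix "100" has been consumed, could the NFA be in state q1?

Start in {q0}.
Read '1': q0→{q0, q1}; now {q0, q1}.
Read '0': q0→{q0}, q1→{q2, q4}; now {q0, q2, q4}.
Read '0': q0→{q0}, q2→{q1}, q4→{q1}; now {q0, q1}.
State q1 is in {q0, q1}.

Yes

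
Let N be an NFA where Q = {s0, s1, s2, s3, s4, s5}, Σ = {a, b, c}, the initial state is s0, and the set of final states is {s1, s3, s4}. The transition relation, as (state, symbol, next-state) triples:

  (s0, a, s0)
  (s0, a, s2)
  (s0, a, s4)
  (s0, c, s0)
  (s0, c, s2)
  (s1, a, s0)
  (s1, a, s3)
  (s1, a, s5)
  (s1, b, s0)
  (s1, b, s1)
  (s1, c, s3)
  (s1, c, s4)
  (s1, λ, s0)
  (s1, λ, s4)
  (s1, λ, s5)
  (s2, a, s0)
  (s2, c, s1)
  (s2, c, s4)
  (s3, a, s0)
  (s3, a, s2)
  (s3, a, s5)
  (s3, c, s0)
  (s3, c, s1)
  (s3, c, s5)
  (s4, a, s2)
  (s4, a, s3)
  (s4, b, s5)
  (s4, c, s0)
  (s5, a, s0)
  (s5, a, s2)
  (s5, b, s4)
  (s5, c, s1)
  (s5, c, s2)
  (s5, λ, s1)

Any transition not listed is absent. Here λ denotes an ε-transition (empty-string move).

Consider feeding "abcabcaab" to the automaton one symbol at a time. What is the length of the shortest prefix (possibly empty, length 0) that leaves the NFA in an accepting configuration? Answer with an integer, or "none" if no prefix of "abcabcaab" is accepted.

Start in {s0}.
Read 'a': s0→{s0, s2, s4}; now {s0, s2, s4}.
None of the earlier sets intersect F, but {s0, s2, s4} does.

1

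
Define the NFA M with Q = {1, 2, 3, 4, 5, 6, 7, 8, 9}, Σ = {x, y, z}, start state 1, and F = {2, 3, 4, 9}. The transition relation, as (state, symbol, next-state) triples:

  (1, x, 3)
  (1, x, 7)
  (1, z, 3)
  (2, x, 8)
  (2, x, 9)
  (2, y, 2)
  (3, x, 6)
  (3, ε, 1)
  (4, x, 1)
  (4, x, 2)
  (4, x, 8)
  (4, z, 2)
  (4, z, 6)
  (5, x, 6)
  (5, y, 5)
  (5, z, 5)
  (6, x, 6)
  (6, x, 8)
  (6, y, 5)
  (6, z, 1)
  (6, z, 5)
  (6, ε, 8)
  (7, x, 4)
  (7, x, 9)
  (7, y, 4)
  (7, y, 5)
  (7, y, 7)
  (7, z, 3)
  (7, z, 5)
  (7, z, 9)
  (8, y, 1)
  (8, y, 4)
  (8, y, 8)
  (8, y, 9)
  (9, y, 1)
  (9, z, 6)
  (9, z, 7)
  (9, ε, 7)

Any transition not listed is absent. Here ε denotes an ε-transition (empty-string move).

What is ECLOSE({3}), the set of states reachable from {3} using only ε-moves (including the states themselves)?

{1, 3}

Begin with {3}.
ε-move 3 → 1; add 1.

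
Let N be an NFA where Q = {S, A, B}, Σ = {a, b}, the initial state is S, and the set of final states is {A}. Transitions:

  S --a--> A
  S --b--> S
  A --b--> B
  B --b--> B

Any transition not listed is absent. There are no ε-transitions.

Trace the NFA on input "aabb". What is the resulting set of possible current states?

∅

Start in {S}.
Read 'a': {S} → {A}.
Read 'a': {A} → ∅.
The set is empty and remains empty for the remaining 2 symbols.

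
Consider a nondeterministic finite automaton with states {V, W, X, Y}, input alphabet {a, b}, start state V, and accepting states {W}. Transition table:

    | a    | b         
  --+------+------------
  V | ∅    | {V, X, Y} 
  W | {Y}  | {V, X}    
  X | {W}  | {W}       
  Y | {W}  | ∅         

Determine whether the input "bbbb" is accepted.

Yes

Start in {V}.
Read 'b': {V} → {V, X, Y}.
Read 'b': {V, X, Y} → {V, W, X, Y}.
Read 'b': {V, W, X, Y} → {V, W, X, Y}.
Read 'b': {V, W, X, Y} → {V, W, X, Y}.
The final set {V, W, X, Y} contains the accepting state W.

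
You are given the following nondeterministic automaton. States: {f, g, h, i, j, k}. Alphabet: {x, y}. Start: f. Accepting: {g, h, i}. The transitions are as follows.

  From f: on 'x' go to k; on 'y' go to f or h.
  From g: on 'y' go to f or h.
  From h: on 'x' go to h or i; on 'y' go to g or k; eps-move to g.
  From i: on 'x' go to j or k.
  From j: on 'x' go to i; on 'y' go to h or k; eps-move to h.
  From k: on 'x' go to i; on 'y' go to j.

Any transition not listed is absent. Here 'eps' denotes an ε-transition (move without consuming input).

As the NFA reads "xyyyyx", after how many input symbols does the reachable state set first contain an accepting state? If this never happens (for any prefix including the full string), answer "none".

Start in {f}.
Read 'x': f→{k}; now {k}.
Read 'y': k→{j}; union {j}; ε-closure = {g, h, j}.
None of the earlier sets intersect F, but {g, h, j} does.

2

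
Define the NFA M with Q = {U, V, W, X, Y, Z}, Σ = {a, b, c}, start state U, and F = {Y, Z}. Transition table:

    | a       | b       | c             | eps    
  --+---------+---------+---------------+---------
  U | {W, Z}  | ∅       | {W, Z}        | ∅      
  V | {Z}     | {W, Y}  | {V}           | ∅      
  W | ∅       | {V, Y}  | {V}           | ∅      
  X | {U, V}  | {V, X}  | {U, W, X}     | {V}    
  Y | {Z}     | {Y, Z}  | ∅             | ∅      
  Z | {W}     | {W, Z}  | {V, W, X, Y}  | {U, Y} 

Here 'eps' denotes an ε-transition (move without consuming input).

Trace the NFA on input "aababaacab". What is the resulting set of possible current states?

{U, V, W, Y, Z}

Start in {U}.
Read 'a': U→{W, Z}; union {W, Z}; ε-closure = {U, W, Y, Z}.
Read 'a': U→{W, Z}, W→∅, Y→{Z}, Z→{W}; union {W, Z}; ε-closure = {U, W, Y, Z}.
Read 'b': U→∅, W→{V, Y}, Y→{Y, Z}, Z→{W, Z}; union {V, W, Y, Z}; ε-closure = {U, V, W, Y, Z}.
Read 'a': U→{W, Z}, V→{Z}, W→∅, Y→{Z}, Z→{W}; union {W, Z}; ε-closure = {U, W, Y, Z}.
Read 'b': U→∅, W→{V, Y}, Y→{Y, Z}, Z→{W, Z}; union {V, W, Y, Z}; ε-closure = {U, V, W, Y, Z}.
Read 'a': U→{W, Z}, V→{Z}, W→∅, Y→{Z}, Z→{W}; union {W, Z}; ε-closure = {U, W, Y, Z}.
Read 'a': U→{W, Z}, W→∅, Y→{Z}, Z→{W}; union {W, Z}; ε-closure = {U, W, Y, Z}.
Read 'c': U→{W, Z}, W→{V}, Y→∅, Z→{V, W, X, Y}; union {V, W, X, Y, Z}; ε-closure = {U, V, W, X, Y, Z}.
Read 'a': U→{W, Z}, V→{Z}, W→∅, X→{U, V}, Y→{Z}, Z→{W}; union {U, V, W, Z}; ε-closure = {U, V, W, Y, Z}.
Read 'b': U→∅, V→{W, Y}, W→{V, Y}, Y→{Y, Z}, Z→{W, Z}; union {V, W, Y, Z}; ε-closure = {U, V, W, Y, Z}.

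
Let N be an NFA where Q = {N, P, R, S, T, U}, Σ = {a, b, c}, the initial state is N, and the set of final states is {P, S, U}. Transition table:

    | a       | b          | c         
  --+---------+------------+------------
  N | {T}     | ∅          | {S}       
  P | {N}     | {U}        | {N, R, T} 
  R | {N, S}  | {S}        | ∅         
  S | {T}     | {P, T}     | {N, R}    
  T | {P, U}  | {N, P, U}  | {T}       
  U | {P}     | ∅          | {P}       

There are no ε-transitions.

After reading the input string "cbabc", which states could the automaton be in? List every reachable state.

{P}

Start in {N}.
Read 'c': N→{S}; now {S}.
Read 'b': S→{P, T}; now {P, T}.
Read 'a': P→{N}, T→{P, U}; now {N, P, U}.
Read 'b': N→∅, P→{U}, U→∅; now {U}.
Read 'c': U→{P}; now {P}.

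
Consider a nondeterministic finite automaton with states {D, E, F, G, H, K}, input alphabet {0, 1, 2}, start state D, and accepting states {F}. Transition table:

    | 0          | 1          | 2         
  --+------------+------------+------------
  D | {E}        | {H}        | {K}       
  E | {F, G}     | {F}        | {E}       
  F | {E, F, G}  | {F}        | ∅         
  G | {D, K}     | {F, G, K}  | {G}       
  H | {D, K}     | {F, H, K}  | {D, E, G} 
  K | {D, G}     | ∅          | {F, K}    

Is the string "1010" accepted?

Start in {D}.
Read '1': D→{H}; now {H}.
Read '0': H→{D, K}; now {D, K}.
Read '1': D→{H}, K→∅; now {H}.
Read '0': H→{D, K}; now {D, K}.
The final set {D, K} contains no accepting state.

No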